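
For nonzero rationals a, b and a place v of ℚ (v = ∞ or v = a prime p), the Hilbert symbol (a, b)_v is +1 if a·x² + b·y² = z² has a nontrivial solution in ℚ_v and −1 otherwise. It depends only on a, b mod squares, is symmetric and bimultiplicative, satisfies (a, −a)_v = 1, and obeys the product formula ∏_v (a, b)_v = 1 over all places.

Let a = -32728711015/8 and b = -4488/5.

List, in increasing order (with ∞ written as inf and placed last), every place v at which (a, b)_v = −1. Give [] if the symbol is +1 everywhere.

[2, 5, 11, 13, 17, inf]

(a, b) ≡ (-15470, -5610) mod (ℚ^×)²; places V = {2, 3, 5, 7, 11, 13, 17, ∞}.
(a,b)_7: α=1, u≡1; β=0, v≡4 (mod 7); (1|7)=+1, (4|7)=+1; sign (−1)^0·+1^0·+1^1 = +1.
(a,b)_17: α=3, u≡2; β=1, v≡5 (mod 17); (2|17)=+1, (5|17)=-1; sign (−1)^0·+1^1·-1^3 = -1.
(a,b)_11: α=4, u≡2; β=1, v≡2 (mod 11); (2|11)=-1, (2|11)=-1; sign (−1)^0·-1^1·-1^4 = -1.
(a,b)_2: α=-3, β=3; u≡1, v≡3 (mod 8); ε(u)ε(v)=0·1, αω(v)=-3·1, βω(u)=3·0; sum ≡ 1  ⇒  -1.
(a,b)_3: α=0, u≡1; β=1, v≡2 (mod 3); (1|3)=+1, (2|3)=-1; sign (−1)^0·+1^1·-1^0 = +1.
(a,b)_13: α=1, u≡5; β=0, v≡2 (mod 13); (5|13)=-1, (2|13)=-1; sign (−1)^0·-1^0·-1^1 = -1.
(a,b)_5: α=1, u≡4; β=-1, v≡2 (mod 5); (4|5)=+1, (2|5)=-1; sign (−1)^0·+1^-1·-1^1 = -1.
(a,b)_∞: sgn(-15470)=−, sgn(-5610)=−, so -1.
Ram(-15470, -5610) = {2, 5, 11, 13, 17, ∞}; no ℚ_2-point on the conic.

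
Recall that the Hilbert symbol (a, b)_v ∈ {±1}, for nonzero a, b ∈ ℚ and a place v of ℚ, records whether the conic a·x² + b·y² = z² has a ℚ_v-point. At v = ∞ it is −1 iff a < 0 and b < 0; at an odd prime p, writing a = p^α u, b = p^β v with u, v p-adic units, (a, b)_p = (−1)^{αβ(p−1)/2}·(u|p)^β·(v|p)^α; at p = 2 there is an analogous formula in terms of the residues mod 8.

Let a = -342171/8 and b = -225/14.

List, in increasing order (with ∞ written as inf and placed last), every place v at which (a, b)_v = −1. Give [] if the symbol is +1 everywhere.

Mod squares: a ≡ -76038, b ≡ -14. Check v ∈ {∞, 2, 3, 5, 7, 19, 23, 29}.
v=∞: -76038 < 0 and -14 < 0  ⇒  (a,b)_∞ = -1.
v=29: a=29^1·(≡15), b=29^0·(≡15) mod 29; (15|29)=-1, (15|29)=-1; (−1)^{1·0·14}·(-1)^0·(-1)^1 = -1.
v=5: a=5^0·(≡3), b=5^2·(≡4) mod 5; (3|5)=-1, (4|5)=+1; (−1)^{0·2·2}·(-1)^2·(+1)^0 = +1.
v=23: a=23^1·(≡12), b=23^0·(≡2) mod 23; (12|23)=+1, (2|23)=+1; (−1)^{1·0·11}·(+1)^0·(+1)^1 = +1.
v=19: a=19^1·(≡17), b=19^0·(≡7) mod 19; (17|19)=+1, (7|19)=+1; (−1)^{1·0·9}·(+1)^0·(+1)^1 = +1.
v=3: a=3^3·(≡1), b=3^2·(≡1) mod 3; (1|3)=+1, (1|3)=+1; (−1)^{3·2·1}·(+1)^2·(+1)^3 = +1.
v=7: a=7^0·(≡3), b=7^-1·(≡3) mod 7; (3|7)=-1, (3|7)=-1; (−1)^{0·-1·3}·(-1)^-1·(-1)^0 = -1.
v=2: v_2(a)=-3, v_2(b)=-1; units ≡ 5, 1 (mod 8); ε·ε+αω+βω = 0·0+-3·0+-1·1 ≡ 1  ⇒  (a,b)_2 = -1.
(-76038, -14 / ℚ) ramifies at {2, 7, 29, ∞}: a division algebra.

[2, 7, 29, inf]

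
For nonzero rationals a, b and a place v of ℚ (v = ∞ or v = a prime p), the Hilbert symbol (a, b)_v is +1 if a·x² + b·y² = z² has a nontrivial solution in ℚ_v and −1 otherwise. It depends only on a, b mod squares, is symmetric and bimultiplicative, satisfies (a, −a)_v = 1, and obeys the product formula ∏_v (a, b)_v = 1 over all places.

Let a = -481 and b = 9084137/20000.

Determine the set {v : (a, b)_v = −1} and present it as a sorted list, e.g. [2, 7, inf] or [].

[13, 17]

(a, b) ≡ (-481, 34) mod (ℚ^×)²; places V = {2, 5, 13, 17, 37, 43, ∞}.
(a,b)_17: α=0, u≡12; β=3, v≡8 (mod 17); (12|17)=-1, (8|17)=+1; sign (−1)^0·-1^3·+1^0 = -1.
(a,b)_43: α=0, u≡35; β=2, v≡28 (mod 43); (35|43)=+1, (28|43)=-1; sign (−1)^0·+1^2·-1^0 = +1.
(a,b)_13: α=1, u≡2; β=0, v≡6 (mod 13); (2|13)=-1, (6|13)=-1; sign (−1)^0·-1^0·-1^1 = -1.
(a,b)_2: α=0, β=-5; u≡7, v≡1 (mod 8); ε(u)ε(v)=1·0, αω(v)=0·0, βω(u)=-5·0; sum ≡ 0  ⇒  +1.
(a,b)_37: α=1, u≡24; β=0, v≡30 (mod 37); (24|37)=-1, (30|37)=+1; sign (−1)^0·-1^0·+1^1 = +1.
(a,b)_∞: sgn(-481)=−, sgn(34)=+, so +1.
(a,b)_5: α=0, u≡4; β=-4, v≡1 (mod 5); (4|5)=+1, (1|5)=+1; sign (−1)^0·+1^-4·+1^0 = +1.
|Ram(-481, 34)| = 2, even; anisotropic at {13, 17}.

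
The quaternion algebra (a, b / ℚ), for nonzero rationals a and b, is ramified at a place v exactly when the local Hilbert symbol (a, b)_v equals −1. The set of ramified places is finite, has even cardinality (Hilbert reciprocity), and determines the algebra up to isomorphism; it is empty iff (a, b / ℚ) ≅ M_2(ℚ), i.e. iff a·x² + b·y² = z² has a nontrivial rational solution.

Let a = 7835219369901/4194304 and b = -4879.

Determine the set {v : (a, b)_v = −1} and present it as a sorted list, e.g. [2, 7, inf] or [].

[7, 41]

(a, b) ≡ (1309, -4879) mod (ℚ^×)²; places V = {2, 3, 7, 11, 17, 37, 41, ∞}.
(a,b)_7: α=1, u≡5; β=1, v≡3 (mod 7); (5|7)=-1, (3|7)=-1; sign (−1)^1·-1^1·-1^1 = -1.
(a,b)_2: α=-22, β=0; u≡5, v≡1 (mod 8); ε(u)ε(v)=0·0, αω(v)=-22·0, βω(u)=0·1; sum ≡ 0  ⇒  +1.
(a,b)_3: α=2, u≡1; β=0, v≡2 (mod 3); (1|3)=+1, (2|3)=-1; sign (−1)^0·+1^0·-1^2 = +1.
(a,b)_17: α=3, u≡16; β=1, v≡2 (mod 17); (16|17)=+1, (2|17)=+1; sign (−1)^0·+1^1·+1^3 = +1.
(a,b)_11: α=1, u≡3; β=0, v≡5 (mod 11); (3|11)=+1, (5|11)=+1; sign (−1)^0·+1^0·+1^1 = +1.
(a,b)_∞: sgn(1309)=+, sgn(-4879)=−, so +1.
(a,b)_37: α=2, u≡31; β=0, v≡5 (mod 37); (31|37)=-1, (5|37)=-1; sign (−1)^0·-1^0·-1^2 = +1.
(a,b)_41: α=2, u≡30; β=1, v≡4 (mod 41); (30|41)=-1, (4|41)=+1; sign (−1)^0·-1^1·+1^2 = -1.
Ram(1309, -4879) = {7, 41}; no ℚ_7-point on the conic.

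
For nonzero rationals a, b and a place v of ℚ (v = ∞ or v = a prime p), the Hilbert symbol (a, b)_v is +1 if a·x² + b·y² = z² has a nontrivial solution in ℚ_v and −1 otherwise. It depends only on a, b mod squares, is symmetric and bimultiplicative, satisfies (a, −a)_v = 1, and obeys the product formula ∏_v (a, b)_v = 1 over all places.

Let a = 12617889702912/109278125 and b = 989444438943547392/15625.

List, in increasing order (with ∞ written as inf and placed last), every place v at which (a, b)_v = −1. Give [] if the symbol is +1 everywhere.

(a, b) ≡ (285, 1653) mod (ℚ^×)²; places V = {2, 3, 5, 11, 13, 17, 19, 29, ∞}.
(a,b)_5: α=-5, u≡3; β=-6, v≡2 (mod 5); (3|5)=-1, (2|5)=-1; sign (−1)^0·-1^-6·-1^-5 = -1.
(a,b)_19: α=1, u≡12; β=1, v≡4 (mod 19); (12|19)=-1, (4|19)=+1; sign (−1)^1·-1^1·+1^1 = +1.
(a,b)_11: α=-2, u≡7; β=0, v≡5 (mod 11); (7|11)=-1, (5|11)=+1; sign (−1)^0·-1^0·+1^-2 = +1.
(a,b)_13: α=4, u≡9; β=6, v≡2 (mod 13); (9|13)=+1, (2|13)=-1; sign (−1)^0·+1^6·-1^4 = +1.
(a,b)_3: α=3, u≡2; β=3, v≡2 (mod 3); (2|3)=-1, (2|3)=-1; sign (−1)^1·-1^3·-1^3 = -1.
(a,b)_17: α=-2, u≡1; β=0, v≡15 (mod 17); (1|17)=+1, (15|17)=+1; sign (−1)^0·+1^0·+1^-2 = +1.
(a,b)_29: α=2, u≡25; β=3, v≡28 (mod 29); (25|29)=+1, (28|29)=+1; sign (−1)^0·+1^3·+1^2 = +1.
(a,b)_∞: sgn(285)=+, sgn(1653)=+, so +1.
(a,b)_2: α=10, β=14; u≡5, v≡5 (mod 8); ε(u)ε(v)=0·0, αω(v)=10·1, βω(u)=14·1; sum ≡ 0  ⇒  +1.
Ram(285, 1653) = {3, 5}; no ℚ_3-point on the conic.

[3, 5]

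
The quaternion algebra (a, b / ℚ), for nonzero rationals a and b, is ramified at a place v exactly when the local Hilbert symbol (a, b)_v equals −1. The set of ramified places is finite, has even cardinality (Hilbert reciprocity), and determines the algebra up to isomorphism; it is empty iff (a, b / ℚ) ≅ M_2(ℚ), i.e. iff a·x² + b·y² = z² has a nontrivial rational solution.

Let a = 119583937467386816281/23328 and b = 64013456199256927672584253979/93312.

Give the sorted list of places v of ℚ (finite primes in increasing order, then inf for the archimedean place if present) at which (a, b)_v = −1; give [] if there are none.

(a, b) ≡ (2, 8847958) mod (ℚ^×)²; places V = {2, 3, 7, 11, 13, 19, 29, 31, 37, ∞}.
(a,b)_31: α=2, u≡5; β=3, v≡2 (mod 31); (5|31)=+1, (2|31)=+1; sign (−1)^0·+1^3·+1^2 = +1.
(a,b)_29: α=2, u≡19; β=3, v≡22 (mod 29); (19|29)=-1, (22|29)=+1; sign (−1)^0·-1^3·+1^2 = -1.
(a,b)_∞: sgn(2)=+, sgn(8847958)=+, so +1.
(a,b)_13: α=2, u≡8; β=2, v≡8 (mod 13); (8|13)=-1, (8|13)=-1; sign (−1)^0·-1^2·-1^2 = +1.
(a,b)_37: α=2, u≡6; β=3, v≡4 (mod 37); (6|37)=-1, (4|37)=+1; sign (−1)^0·-1^3·+1^2 = -1.
(a,b)_2: α=-5, β=-7; u≡1, v≡3 (mod 8); ε(u)ε(v)=0·1, αω(v)=-5·1, βω(u)=-7·0; sum ≡ 1  ⇒  -1.
(a,b)_3: α=-6, u≡2; β=-6, v≡1 (mod 3); (2|3)=-1, (1|3)=+1; sign (−1)^0·-1^-6·+1^-6 = +1.
(a,b)_7: α=0, u≡1; β=1, v≡1 (mod 7); (1|7)=+1, (1|7)=+1; sign (−1)^0·+1^1·+1^0 = +1.
(a,b)_19: α=2, u≡18; β=3, v≡7 (mod 19); (18|19)=-1, (7|19)=+1; sign (−1)^0·-1^3·+1^2 = -1.
(a,b)_11: α=6, u≡10; β=8, v≡3 (mod 11); (10|11)=-1, (3|11)=+1; sign (−1)^0·-1^8·+1^6 = +1.
(2, 8847958 / ℚ) ramifies at {2, 19, 29, 37}: a division algebra.

[2, 19, 29, 37]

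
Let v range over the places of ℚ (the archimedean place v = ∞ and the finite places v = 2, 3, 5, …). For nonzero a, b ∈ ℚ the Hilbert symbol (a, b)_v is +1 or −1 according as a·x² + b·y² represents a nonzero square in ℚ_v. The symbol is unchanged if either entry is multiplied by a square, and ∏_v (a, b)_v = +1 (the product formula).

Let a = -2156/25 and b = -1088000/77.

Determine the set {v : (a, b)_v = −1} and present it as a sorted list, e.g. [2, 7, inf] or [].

(a, b) ≡ (-11, -13090) mod (ℚ^×)²; places V = {2, 5, 7, 11, 17, ∞}.
(a,b)_5: α=-2, u≡4; β=3, v≡3 (mod 5); (4|5)=+1, (3|5)=-1; sign (−1)^0·+1^3·-1^-2 = +1.
(a,b)_17: α=0, u≡11; β=1, v≡10 (mod 17); (11|17)=-1, (10|17)=-1; sign (−1)^0·-1^1·-1^0 = -1.
(a,b)_∞: sgn(-11)=−, sgn(-13090)=−, so -1.
(a,b)_2: α=2, β=9; u≡5, v≡7 (mod 8); ε(u)ε(v)=0·1, αω(v)=2·0, βω(u)=9·1; sum ≡ 1  ⇒  -1.
(a,b)_7: α=2, u≡3; β=-1, v≡6 (mod 7); (3|7)=-1, (6|7)=-1; sign (−1)^0·-1^-1·-1^2 = -1.
(a,b)_11: α=1, u≡8; β=-1, v≡3 (mod 11); (8|11)=-1, (3|11)=+1; sign (−1)^1·-1^-1·+1^1 = +1.
(-11, -13090 / ℚ) ramifies at {2, 7, 17, ∞}: a division algebra.

[2, 7, 17, inf]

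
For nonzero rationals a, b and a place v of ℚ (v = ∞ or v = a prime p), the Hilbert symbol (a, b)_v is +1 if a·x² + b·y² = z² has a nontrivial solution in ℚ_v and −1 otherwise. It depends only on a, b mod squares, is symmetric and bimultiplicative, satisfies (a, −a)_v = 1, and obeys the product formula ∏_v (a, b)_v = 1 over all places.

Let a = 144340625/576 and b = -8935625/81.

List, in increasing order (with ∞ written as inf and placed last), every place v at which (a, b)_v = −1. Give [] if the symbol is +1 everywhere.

[5, 19]

(a, b) ≡ (230945, -17) mod (ℚ^×)²; places V = {2, 3, 5, 11, 13, 17, 19, 29, ∞}.
(a,b)_17: α=1, u≡4; β=1, v≡9 (mod 17); (4|17)=+1, (9|17)=+1; sign (−1)^0·+1^1·+1^1 = +1.
(a,b)_11: α=1, u≡2; β=0, v≡4 (mod 11); (2|11)=-1, (4|11)=+1; sign (−1)^0·-1^0·+1^1 = +1.
(a,b)_29: α=0, u≡15; β=2, v≡26 (mod 29); (15|29)=-1, (26|29)=-1; sign (−1)^0·-1^2·-1^0 = +1.
(a,b)_∞: sgn(230945)=+, sgn(-17)=−, so +1.
(a,b)_3: α=-2, u≡2; β=-4, v≡1 (mod 3); (2|3)=-1, (1|3)=+1; sign (−1)^0·-1^-4·+1^-2 = +1.
(a,b)_5: α=5, u≡4; β=4, v≡3 (mod 5); (4|5)=+1, (3|5)=-1; sign (−1)^0·+1^4·-1^5 = -1.
(a,b)_2: α=-6, β=0; u≡1, v≡7 (mod 8); ε(u)ε(v)=0·1, αω(v)=-6·0, βω(u)=0·0; sum ≡ 0  ⇒  +1.
(a,b)_19: α=1, u≡8; β=0, v≡15 (mod 19); (8|19)=-1, (15|19)=-1; sign (−1)^0·-1^0·-1^1 = -1.
(a,b)_13: α=1, u≡5; β=0, v≡1 (mod 13); (5|13)=-1, (1|13)=+1; sign (−1)^0·-1^0·+1^1 = +1.
(230945, -17 / ℚ) ramifies at {5, 19}: a division algebra.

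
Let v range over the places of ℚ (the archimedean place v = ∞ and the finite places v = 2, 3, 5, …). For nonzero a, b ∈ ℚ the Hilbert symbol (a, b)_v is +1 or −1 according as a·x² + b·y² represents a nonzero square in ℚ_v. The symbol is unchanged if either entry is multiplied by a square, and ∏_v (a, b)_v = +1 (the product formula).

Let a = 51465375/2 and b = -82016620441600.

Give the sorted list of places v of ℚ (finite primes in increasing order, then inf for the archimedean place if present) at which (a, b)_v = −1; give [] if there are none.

[13, 17, 23, 31]

(a, b) ≡ (50830, -31) mod (ℚ^×)²; places V = {2, 3, 5, 13, 17, 23, 31, ∞}.
(a,b)_3: α=4, u≡1; β=0, v≡2 (mod 3); (1|3)=+1, (2|3)=-1; sign (−1)^0·+1^0·-1^4 = +1.
(a,b)_23: α=1, u≡12; β=2, v≡7 (mod 23); (12|23)=+1, (7|23)=-1; sign (−1)^0·+1^2·-1^1 = -1.
(a,b)_2: α=-1, β=12; u≡7, v≡1 (mod 8); ε(u)ε(v)=1·0, αω(v)=-1·0, βω(u)=12·0; sum ≡ 0  ⇒  +1.
(a,b)_5: α=3, u≡4; β=2, v≡1 (mod 5); (4|5)=+1, (1|5)=+1; sign (−1)^0·+1^2·+1^3 = +1.
(a,b)_∞: sgn(50830)=+, sgn(-31)=−, so +1.
(a,b)_17: α=1, u≡16; β=2, v≡14 (mod 17); (16|17)=+1, (14|17)=-1; sign (−1)^0·+1^2·-1^1 = -1.
(a,b)_13: α=1, u≡12; β=2, v≡5 (mod 13); (12|13)=+1, (5|13)=-1; sign (−1)^0·+1^2·-1^1 = -1.
(a,b)_31: α=0, u≡6; β=1, v≡24 (mod 31); (6|31)=-1, (24|31)=-1; sign (−1)^0·-1^1·-1^0 = -1.
|Ram(50830, -31)| = 4, even; anisotropic at {13, 17, 23, 31}.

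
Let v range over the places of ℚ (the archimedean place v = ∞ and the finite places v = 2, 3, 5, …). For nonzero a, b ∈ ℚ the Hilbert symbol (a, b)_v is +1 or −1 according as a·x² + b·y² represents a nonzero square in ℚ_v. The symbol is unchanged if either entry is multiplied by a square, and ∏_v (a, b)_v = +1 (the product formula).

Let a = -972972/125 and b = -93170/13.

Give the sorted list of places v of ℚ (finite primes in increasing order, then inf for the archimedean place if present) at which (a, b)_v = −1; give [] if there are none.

Mod squares: a ≡ -15015, b ≡ -10010. Check v ∈ {∞, 2, 3, 5, 7, 11, 13}.
v=3: a=3^5·(≡2), b=3^0·(≡1) mod 3; (2|3)=-1, (1|3)=+1; (−1)^{5·0·1}·(-1)^0·(+1)^5 = +1.
v=5: a=5^-3·(≡3), b=5^1·(≡2) mod 5; (3|5)=-1, (2|5)=-1; (−1)^{-3·1·2}·(-1)^1·(-1)^-3 = +1.
v=11: a=11^1·(≡8), b=11^3·(≡9) mod 11; (8|11)=-1, (9|11)=+1; (−1)^{1·3·5}·(-1)^3·(+1)^1 = +1.
v=2: v_2(a)=2, v_2(b)=1; units ≡ 1, 3 (mod 8); ε·ε+αω+βω = 0·1+2·1+1·0 ≡ 0  ⇒  (a,b)_2 = +1.
v=7: a=7^1·(≡4), b=7^1·(≡3) mod 7; (4|7)=+1, (3|7)=-1; (−1)^{1·1·3}·(+1)^1·(-1)^1 = +1.
v=13: a=13^1·(≡11), b=13^-1·(≡1) mod 13; (11|13)=-1, (1|13)=+1; (−1)^{1·-1·6}·(-1)^-1·(+1)^1 = -1.
v=∞: -15015 < 0 and -10010 < 0  ⇒  (a,b)_∞ = -1.
(-15015, -10010 / ℚ) ramifies at {13, ∞}: a division algebra.

[13, inf]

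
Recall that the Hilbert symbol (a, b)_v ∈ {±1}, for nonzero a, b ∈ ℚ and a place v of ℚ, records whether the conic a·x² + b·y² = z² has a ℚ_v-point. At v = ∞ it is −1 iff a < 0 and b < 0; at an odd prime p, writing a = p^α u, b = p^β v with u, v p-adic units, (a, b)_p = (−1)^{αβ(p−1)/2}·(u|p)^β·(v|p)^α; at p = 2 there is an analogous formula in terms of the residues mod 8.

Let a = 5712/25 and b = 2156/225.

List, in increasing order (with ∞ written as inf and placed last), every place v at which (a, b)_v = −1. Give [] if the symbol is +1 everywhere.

(a, b) ≡ (357, 11) mod (ℚ^×)²; places V = {2, 3, 5, 7, 11, 17, ∞}.
(a,b)_3: α=1, u≡2; β=-2, v≡2 (mod 3); (2|3)=-1, (2|3)=-1; sign (−1)^0·-1^-2·-1^1 = -1.
(a,b)_7: α=1, u≡1; β=2, v≡2 (mod 7); (1|7)=+1, (2|7)=+1; sign (−1)^0·+1^2·+1^1 = +1.
(a,b)_2: α=4, β=2; u≡5, v≡3 (mod 8); ε(u)ε(v)=0·1, αω(v)=4·1, βω(u)=2·1; sum ≡ 0  ⇒  +1.
(a,b)_17: α=1, u≡8; β=0, v≡12 (mod 17); (8|17)=+1, (12|17)=-1; sign (−1)^0·+1^0·-1^1 = -1.
(a,b)_5: α=-2, u≡2; β=-2, v≡4 (mod 5); (2|5)=-1, (4|5)=+1; sign (−1)^0·-1^-2·+1^-2 = +1.
(a,b)_∞: sgn(357)=+, sgn(11)=+, so +1.
(a,b)_11: α=0, u≡1; β=1, v≡4 (mod 11); (1|11)=+1, (4|11)=+1; sign (−1)^0·+1^1·+1^0 = +1.
Ram(357, 11) = {3, 17}; no ℚ_3-point on the conic.

[3, 17]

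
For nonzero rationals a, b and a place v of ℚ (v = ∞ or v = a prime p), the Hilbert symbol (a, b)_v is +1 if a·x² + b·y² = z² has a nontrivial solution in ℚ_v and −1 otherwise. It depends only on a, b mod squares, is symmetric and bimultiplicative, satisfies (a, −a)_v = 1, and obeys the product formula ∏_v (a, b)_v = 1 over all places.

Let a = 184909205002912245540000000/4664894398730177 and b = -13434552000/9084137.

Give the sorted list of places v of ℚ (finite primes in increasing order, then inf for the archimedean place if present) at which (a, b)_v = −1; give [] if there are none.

Mod squares: a ≡ 3145, b ≡ -9435. Check v ∈ {∞, 2, 3, 5, 17, 19, 31, 37, 41, 43, 47}.
v=∞: 3145 > 0 and -9435 < 0  ⇒  (a,b)_∞ = +1.
v=3: a=3^4·(≡1), b=3^3·(≡2) mod 3; (1|3)=+1, (2|3)=-1; (−1)^{4·3·1}·(+1)^3·(-1)^4 = +1.
v=2: v_2(a)=8, v_2(b)=6; units ≡ 1, 5 (mod 8); ε·ε+αω+βω = 0·0+8·1+6·0 ≡ 0  ⇒  (a,b)_2 = +1.
v=17: a=17^-5·(≡1), b=17^-3·(≡3) mod 17; (1|17)=+1, (3|17)=-1; (−1)^{-5·-3·8}·(+1)^-3·(-1)^-5 = -1.
v=41: a=41^4·(≡24), b=41^2·(≡10) mod 41; (24|41)=-1, (10|41)=+1; (−1)^{4·2·20}·(-1)^2·(+1)^4 = +1.
v=31: a=31^-2·(≡28), b=31^0·(≡16) mod 31; (28|31)=+1, (16|31)=+1; (−1)^{-2·0·15}·(+1)^0·(+1)^-2 = +1.
v=19: a=19^2·(≡12), b=19^0·(≡8) mod 19; (12|19)=-1, (8|19)=-1; (−1)^{2·0·9}·(-1)^0·(-1)^2 = +1.
v=5: a=5^7·(≡1), b=5^3·(≡2) mod 5; (1|5)=+1, (2|5)=-1; (−1)^{7·3·2}·(+1)^3·(-1)^7 = -1.
v=37: a=37^3·(≡21), b=37^1·(≡12) mod 37; (21|37)=+1, (12|37)=+1; (−1)^{3·1·18}·(+1)^1·(+1)^3 = +1.
v=47: a=47^2·(≡5), b=47^0·(≡8) mod 47; (5|47)=-1, (8|47)=+1; (−1)^{2·0·23}·(-1)^0·(+1)^2 = +1.
v=43: a=43^-4·(≡31), b=43^-2·(≡24) mod 43; (31|43)=+1, (24|43)=+1; (−1)^{-4·-2·21}·(+1)^-2·(+1)^-4 = +1.
Ram(3145, -9435) = {5, 17}; no ℚ_5-point on the conic.

[5, 17]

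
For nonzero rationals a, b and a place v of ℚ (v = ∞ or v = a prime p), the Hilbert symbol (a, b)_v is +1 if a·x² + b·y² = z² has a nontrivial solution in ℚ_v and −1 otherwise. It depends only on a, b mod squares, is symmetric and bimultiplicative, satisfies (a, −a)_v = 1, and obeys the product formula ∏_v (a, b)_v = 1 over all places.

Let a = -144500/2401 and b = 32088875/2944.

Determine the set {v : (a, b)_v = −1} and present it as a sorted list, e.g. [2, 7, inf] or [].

(a, b) ≡ (-5, 7130) mod (ℚ^×)²; places V = {2, 5, 7, 13, 17, 23, 31, ∞}.
(a,b)_17: α=2, u≡11; β=0, v≡5 (mod 17); (11|17)=-1, (5|17)=-1; sign (−1)^0·-1^0·-1^2 = +1.
(a,b)_13: α=0, u≡11; β=2, v≡6 (mod 13); (11|13)=-1, (6|13)=-1; sign (−1)^0·-1^2·-1^0 = +1.
(a,b)_5: α=3, u≡4; β=3, v≡4 (mod 5); (4|5)=+1, (4|5)=+1; sign (−1)^0·+1^3·+1^3 = +1.
(a,b)_31: α=0, u≡6; β=1, v≡27 (mod 31); (6|31)=-1, (27|31)=-1; sign (−1)^0·-1^1·-1^0 = -1.
(a,b)_23: α=0, u≡1; β=-1, v≡15 (mod 23); (1|23)=+1, (15|23)=-1; sign (−1)^0·+1^-1·-1^0 = +1.
(a,b)_2: α=2, β=-7; u≡3, v≡5 (mod 8); ε(u)ε(v)=1·0, αω(v)=2·1, βω(u)=-7·1; sum ≡ 1  ⇒  -1.
(a,b)_∞: sgn(-5)=−, sgn(7130)=+, so +1.
(a,b)_7: α=-4, u≡1; β=2, v≡1 (mod 7); (1|7)=+1, (1|7)=+1; sign (−1)^0·+1^2·+1^-4 = +1.
|Ram(-5, 7130)| = 2, even; anisotropic at {2, 31}.

[2, 31]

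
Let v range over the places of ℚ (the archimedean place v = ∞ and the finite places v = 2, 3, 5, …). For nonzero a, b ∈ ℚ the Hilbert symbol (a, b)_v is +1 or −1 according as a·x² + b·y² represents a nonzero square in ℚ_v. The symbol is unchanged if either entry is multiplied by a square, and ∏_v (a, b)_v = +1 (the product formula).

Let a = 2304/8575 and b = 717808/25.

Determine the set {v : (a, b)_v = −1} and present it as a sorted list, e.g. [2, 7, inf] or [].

[2, 7, 13, 17]

Mod squares: a ≡ 7, b ≡ 44863. Check v ∈ {∞, 2, 3, 5, 7, 13, 17, 29}.
v=17: a=17^0·(≡11), b=17^1·(≡8) mod 17; (11|17)=-1, (8|17)=+1; (−1)^{0·1·8}·(-1)^1·(+1)^0 = -1.
v=3: a=3^2·(≡1), b=3^0·(≡1) mod 3; (1|3)=+1, (1|3)=+1; (−1)^{2·0·1}·(+1)^0·(+1)^2 = +1.
v=5: a=5^-2·(≡3), b=5^-2·(≡3) mod 5; (3|5)=-1, (3|5)=-1; (−1)^{-2·-2·2}·(-1)^-2·(-1)^-2 = +1.
v=29: a=29^0·(≡5), b=29^1·(≡18) mod 29; (5|29)=+1, (18|29)=-1; (−1)^{0·1·14}·(+1)^1·(-1)^0 = +1.
v=∞: 7 > 0 and 44863 > 0  ⇒  (a,b)_∞ = +1.
v=7: a=7^-3·(≡2), b=7^1·(≡2) mod 7; (2|7)=+1, (2|7)=+1; (−1)^{-3·1·3}·(+1)^1·(+1)^-3 = -1.
v=2: v_2(a)=8, v_2(b)=4; units ≡ 7, 7 (mod 8); ε·ε+αω+βω = 1·1+8·0+4·0 ≡ 1  ⇒  (a,b)_2 = -1.
v=13: a=13^0·(≡2), b=13^1·(≡8) mod 13; (2|13)=-1, (8|13)=-1; (−1)^{0·1·6}·(-1)^1·(-1)^0 = -1.
|Ram(7, 44863)| = 4, even; anisotropic at {2, 7, 13, 17}.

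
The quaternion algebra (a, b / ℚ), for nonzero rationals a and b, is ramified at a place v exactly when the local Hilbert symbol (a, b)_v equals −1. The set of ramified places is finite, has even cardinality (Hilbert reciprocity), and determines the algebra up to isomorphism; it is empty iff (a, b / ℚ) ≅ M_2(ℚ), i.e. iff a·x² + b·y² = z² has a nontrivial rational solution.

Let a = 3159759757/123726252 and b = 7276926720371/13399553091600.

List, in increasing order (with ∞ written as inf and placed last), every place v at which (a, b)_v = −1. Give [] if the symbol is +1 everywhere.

[2, 3, 17, 23]

Mod squares: a ≡ 1598799, b ≡ 11339. Check v ∈ {∞, 2, 3, 5, 7, 11, 13, 17, 19, 23, 29, 47}.
v=7: a=7^2·(≡3), b=7^4·(≡5) mod 7; (3|7)=-1, (5|7)=-1; (−1)^{2·4·3}·(-1)^4·(-1)^2 = +1.
v=∞: 1598799 > 0 and 11339 > 0  ⇒  (a,b)_∞ = +1.
v=17: a=17^1·(≡7), b=17^1·(≡9) mod 17; (7|17)=-1, (9|17)=+1; (−1)^{1·1·8}·(-1)^1·(+1)^1 = -1.
v=5: a=5^0·(≡1), b=5^-2·(≡4) mod 5; (1|5)=+1, (4|5)=+1; (−1)^{0·-2·2}·(+1)^-2·(+1)^0 = +1.
v=23: a=23^1·(≡7), b=23^1·(≡20) mod 23; (7|23)=-1, (20|23)=-1; (−1)^{1·1·11}·(-1)^1·(-1)^1 = -1.
v=11: a=11^2·(≡3), b=11^2·(≡9) mod 11; (3|11)=+1, (9|11)=+1; (−1)^{2·2·5}·(+1)^2·(+1)^2 = +1.
v=47: a=47^1·(≡4), b=47^2·(≡32) mod 47; (4|47)=+1, (32|47)=+1; (−1)^{1·2·23}·(+1)^2·(+1)^1 = +1.
v=3: a=3^-1·(≡1), b=3^-2·(≡2) mod 3; (1|3)=+1, (2|3)=-1; (−1)^{-1·-2·1}·(+1)^-2·(-1)^-1 = -1.
v=29: a=29^1·(≡2), b=29^1·(≡10) mod 29; (2|29)=-1, (10|29)=-1; (−1)^{1·1·14}·(-1)^1·(-1)^1 = +1.
v=2: v_2(a)=-2, v_2(b)=-4; units ≡ 7, 3 (mod 8); ε·ε+αω+βω = 1·1+-2·1+-4·0 ≡ 1  ⇒  (a,b)_2 = -1.
v=13: a=13^-4·(≡8), b=13^-4·(≡12) mod 13; (8|13)=-1, (12|13)=+1; (−1)^{-4·-4·6}·(-1)^-4·(+1)^-4 = +1.
v=19: a=19^-2·(≡4), b=19^-4·(≡15) mod 19; (4|19)=+1, (15|19)=-1; (−1)^{-2·-4·9}·(+1)^-4·(-1)^-2 = +1.
(1598799, 11339 / ℚ) ramifies at {2, 3, 17, 23}: a division algebra.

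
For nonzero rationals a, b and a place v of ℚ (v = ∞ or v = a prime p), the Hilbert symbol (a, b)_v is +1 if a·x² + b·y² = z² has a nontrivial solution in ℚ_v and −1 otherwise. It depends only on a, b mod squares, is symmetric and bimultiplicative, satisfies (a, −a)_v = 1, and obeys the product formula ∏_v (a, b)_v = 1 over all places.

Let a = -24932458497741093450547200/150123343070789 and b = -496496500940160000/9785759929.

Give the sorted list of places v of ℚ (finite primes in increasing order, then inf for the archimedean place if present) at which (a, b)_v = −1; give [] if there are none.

[29, inf]

Mod squares: a ≡ -6293, b ≡ -31. Check v ∈ {∞, 2, 3, 5, 7, 11, 17, 23, 29, 31}.
v=11: a=11^-2·(≡2), b=11^-2·(≡2) mod 11; (2|11)=-1, (2|11)=-1; (−1)^{-2·-2·5}·(-1)^-2·(-1)^-2 = +1.
v=∞: -6293 < 0 and -31 < 0  ⇒  (a,b)_∞ = -1.
v=31: a=31^5·(≡7), b=31^3·(≡6) mod 31; (7|31)=+1, (6|31)=-1; (−1)^{5·3·15}·(+1)^3·(-1)^5 = +1.
v=2: v_2(a)=18, v_2(b)=10; units ≡ 3, 1 (mod 8); ε·ε+αω+βω = 1·0+18·0+10·1 ≡ 0  ⇒  (a,b)_2 = +1.
v=7: a=7^3·(≡2), b=7^2·(≡4) mod 7; (2|7)=+1, (4|7)=+1; (−1)^{3·2·3}·(+1)^2·(+1)^3 = +1.
v=3: a=3^18·(≡1), b=3^12·(≡2) mod 3; (1|3)=+1, (2|3)=-1; (−1)^{18·12·1}·(+1)^12·(-1)^18 = +1.
v=17: a=17^-2·(≡14), b=17^-2·(≡7) mod 17; (14|17)=-1, (7|17)=-1; (−1)^{-2·-2·8}·(-1)^-2·(-1)^-2 = +1.
v=23: a=23^-6·(≡1), b=23^-4·(≡11) mod 23; (1|23)=+1, (11|23)=-1; (−1)^{-6·-4·11}·(+1)^-4·(-1)^-6 = +1.
v=29: a=29^-1·(≡10), b=29^0·(≡15) mod 29; (10|29)=-1, (15|29)=-1; (−1)^{-1·0·14}·(-1)^0·(-1)^-1 = -1.
v=5: a=5^2·(≡3), b=5^4·(≡1) mod 5; (3|5)=-1, (1|5)=+1; (−1)^{2·4·2}·(-1)^4·(+1)^2 = +1.
(-6293, -31 / ℚ) ramifies at {29, ∞}: a division algebra.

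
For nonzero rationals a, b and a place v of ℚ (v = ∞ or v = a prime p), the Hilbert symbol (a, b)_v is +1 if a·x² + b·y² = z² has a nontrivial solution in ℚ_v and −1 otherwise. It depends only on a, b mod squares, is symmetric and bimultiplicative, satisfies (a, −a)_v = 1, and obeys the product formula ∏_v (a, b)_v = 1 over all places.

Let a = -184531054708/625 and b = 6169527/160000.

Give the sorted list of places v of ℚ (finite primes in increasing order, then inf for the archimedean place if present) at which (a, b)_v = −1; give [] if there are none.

(a, b) ≡ (-5797, 8463) mod (ℚ^×)²; places V = {2, 3, 5, 7, 11, 13, 17, 31, ∞}.
(a,b)_5: α=-4, u≡2; β=-4, v≡2 (mod 5); (2|5)=-1, (2|5)=-1; sign (−1)^0·-1^-4·-1^-4 = +1.
(a,b)_2: α=2, β=-8; u≡3, v≡7 (mod 8); ε(u)ε(v)=1·1, αω(v)=2·0, βω(u)=-8·1; sum ≡ 1  ⇒  -1.
(a,b)_7: α=2, u≡3; β=1, v≡5 (mod 7); (3|7)=-1, (5|7)=-1; sign (−1)^0·-1^1·-1^2 = -1.
(a,b)_17: α=1, u≡1; β=0, v≡7 (mod 17); (1|17)=+1, (7|17)=-1; sign (−1)^0·+1^0·-1^1 = -1.
(a,b)_13: α=2, u≡12; β=1, v≡3 (mod 13); (12|13)=+1, (3|13)=+1; sign (−1)^0·+1^1·+1^2 = +1.
(a,b)_31: α=3, u≡3; β=1, v≡10 (mod 31); (3|31)=-1, (10|31)=+1; sign (−1)^1·-1^1·+1^3 = +1.
(a,b)_3: α=0, u≡2; β=7, v≡1 (mod 3); (2|3)=-1, (1|3)=+1; sign (−1)^0·-1^7·+1^0 = -1.
(a,b)_11: α=1, u≡5; β=0, v≡9 (mod 11); (5|11)=+1, (9|11)=+1; sign (−1)^0·+1^0·+1^1 = +1.
(a,b)_∞: sgn(-5797)=−, sgn(8463)=+, so +1.
Ram(-5797, 8463) = {2, 3, 7, 17}; no ℚ_2-point on the conic.

[2, 3, 7, 17]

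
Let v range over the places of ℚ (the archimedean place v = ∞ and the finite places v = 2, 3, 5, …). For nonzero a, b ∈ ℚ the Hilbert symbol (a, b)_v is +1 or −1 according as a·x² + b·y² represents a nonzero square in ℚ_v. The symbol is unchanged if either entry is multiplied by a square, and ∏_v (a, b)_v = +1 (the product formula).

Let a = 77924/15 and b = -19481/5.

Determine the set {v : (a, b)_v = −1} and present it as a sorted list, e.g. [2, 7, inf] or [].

(a, b) ≡ (2415, -805) mod (ℚ^×)²; places V = {2, 3, 5, 7, 11, 23, ∞}.
(a,b)_3: α=-1, u≡1; β=0, v≡2 (mod 3); (1|3)=+1, (2|3)=-1; sign (−1)^0·+1^0·-1^-1 = -1.
(a,b)_5: α=-1, u≡3; β=-1, v≡4 (mod 5); (3|5)=-1, (4|5)=+1; sign (−1)^0·-1^-1·+1^-1 = -1.
(a,b)_2: α=2, β=0; u≡7, v≡3 (mod 8); ε(u)ε(v)=1·1, αω(v)=2·1, βω(u)=0·0; sum ≡ 1  ⇒  -1.
(a,b)_7: α=1, u≡2; β=1, v≡2 (mod 7); (2|7)=+1, (2|7)=+1; sign (−1)^1·+1^1·+1^1 = -1.
(a,b)_∞: sgn(2415)=+, sgn(-805)=−, so +1.
(a,b)_11: α=2, u≡7; β=2, v≡3 (mod 11); (7|11)=-1, (3|11)=+1; sign (−1)^0·-1^2·+1^2 = +1.
(a,b)_23: α=1, u≡2; β=1, v≡10 (mod 23); (2|23)=+1, (10|23)=-1; sign (−1)^1·+1^1·-1^1 = +1.
Ram(2415, -805) = {2, 3, 5, 7}; no ℚ_2-point on the conic.

[2, 3, 5, 7]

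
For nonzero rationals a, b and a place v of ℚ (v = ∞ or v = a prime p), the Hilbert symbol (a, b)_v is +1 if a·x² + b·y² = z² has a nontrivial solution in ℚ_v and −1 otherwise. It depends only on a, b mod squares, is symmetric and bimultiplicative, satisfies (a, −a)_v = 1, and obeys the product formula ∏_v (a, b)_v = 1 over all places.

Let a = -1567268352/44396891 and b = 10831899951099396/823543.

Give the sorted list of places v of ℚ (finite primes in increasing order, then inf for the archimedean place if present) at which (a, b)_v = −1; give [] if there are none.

Mod squares: a ≡ -92378, b ≡ 7. Check v ∈ {∞, 2, 3, 7, 11, 13, 17, 19, 41}.
v=17: a=17^1·(≡5), b=17^4·(≡6) mod 17; (5|17)=-1, (6|17)=-1; (−1)^{1·4·8}·(-1)^4·(-1)^1 = -1.
v=∞: -92378 < 0 and 7 > 0  ⇒  (a,b)_∞ = +1.
v=7: a=7^-4·(≡2), b=7^-7·(≡1) mod 7; (2|7)=+1, (1|7)=+1; (−1)^{-4·-7·3}·(+1)^-7·(+1)^-4 = +1.
v=3: a=3^6·(≡1), b=3^12·(≡1) mod 3; (1|3)=+1, (1|3)=+1; (−1)^{6·12·1}·(+1)^12·(+1)^6 = +1.
v=41: a=41^-2·(≡33), b=41^0·(≡28) mod 41; (33|41)=+1, (28|41)=-1; (−1)^{-2·0·20}·(+1)^0·(-1)^-2 = +1.
v=2: v_2(a)=9, v_2(b)=2; units ≡ 3, 7 (mod 8); ε·ε+αω+βω = 1·1+9·0+2·1 ≡ 1  ⇒  (a,b)_2 = -1.
v=19: a=19^1·(≡3), b=19^2·(≡16) mod 19; (3|19)=-1, (16|19)=+1; (−1)^{1·2·9}·(-1)^2·(+1)^1 = +1.
v=11: a=11^-1·(≡2), b=11^0·(≡8) mod 11; (2|11)=-1, (8|11)=-1; (−1)^{-1·0·5}·(-1)^0·(-1)^-1 = -1.
v=13: a=13^1·(≡6), b=13^2·(≡8) mod 13; (6|13)=-1, (8|13)=-1; (−1)^{1·2·6}·(-1)^2·(-1)^1 = -1.
Ram(-92378, 7) = {2, 11, 13, 17}; no ℚ_2-point on the conic.

[2, 11, 13, 17]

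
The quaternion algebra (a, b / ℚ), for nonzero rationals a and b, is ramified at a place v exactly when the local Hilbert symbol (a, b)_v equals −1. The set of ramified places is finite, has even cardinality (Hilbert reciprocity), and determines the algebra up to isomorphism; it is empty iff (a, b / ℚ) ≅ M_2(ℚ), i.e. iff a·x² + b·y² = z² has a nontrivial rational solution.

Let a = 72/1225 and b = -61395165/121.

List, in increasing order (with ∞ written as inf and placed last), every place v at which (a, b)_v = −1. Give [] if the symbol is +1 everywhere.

[2, 3, 5, 13]

Mod squares: a ≡ 2, b ≡ -4485. Check v ∈ {∞, 2, 3, 5, 7, 11, 13, 23}.
v=2: v_2(a)=3, v_2(b)=0; units ≡ 1, 3 (mod 8); ε·ε+αω+βω = 0·1+3·1+0·0 ≡ 1  ⇒  (a,b)_2 = -1.
v=11: a=11^0·(≡7), b=11^-2·(≡4) mod 11; (7|11)=-1, (4|11)=+1; (−1)^{0·-2·5}·(-1)^-2·(+1)^0 = +1.
v=13: a=13^0·(≡11), b=13^3·(≡11) mod 13; (11|13)=-1, (11|13)=-1; (−1)^{0·3·6}·(-1)^3·(-1)^0 = -1.
v=3: a=3^2·(≡2), b=3^5·(≡2) mod 3; (2|3)=-1, (2|3)=-1; (−1)^{2·5·1}·(-1)^5·(-1)^2 = -1.
v=5: a=5^-2·(≡3), b=5^1·(≡2) mod 5; (3|5)=-1, (2|5)=-1; (−1)^{-2·1·2}·(-1)^1·(-1)^-2 = -1.
v=23: a=23^0·(≡12), b=23^1·(≡8) mod 23; (12|23)=+1, (8|23)=+1; (−1)^{0·1·11}·(+1)^1·(+1)^0 = +1.
v=7: a=7^-2·(≡4), b=7^0·(≡4) mod 7; (4|7)=+1, (4|7)=+1; (−1)^{-2·0·3}·(+1)^0·(+1)^-2 = +1.
v=∞: 2 > 0 and -4485 < 0  ⇒  (a,b)_∞ = +1.
(2, -4485 / ℚ) ramifies at {2, 3, 5, 13}: a division algebra.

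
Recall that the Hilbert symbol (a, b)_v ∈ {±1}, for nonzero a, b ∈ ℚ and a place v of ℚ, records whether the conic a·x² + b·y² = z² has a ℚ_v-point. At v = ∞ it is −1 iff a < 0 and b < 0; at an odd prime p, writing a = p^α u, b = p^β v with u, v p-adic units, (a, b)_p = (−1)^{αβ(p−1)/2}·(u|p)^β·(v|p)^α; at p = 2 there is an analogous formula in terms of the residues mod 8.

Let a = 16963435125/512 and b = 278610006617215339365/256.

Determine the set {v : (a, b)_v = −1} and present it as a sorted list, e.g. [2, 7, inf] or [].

(a, b) ≡ (46410, 285) mod (ℚ^×)²; places V = {2, 3, 5, 7, 13, 17, 19, ∞}.
(a,b)_2: α=-9, β=-8; u≡5, v≡5 (mod 8); ε(u)ε(v)=0·0, αω(v)=-9·1, βω(u)=-8·1; sum ≡ 1  ⇒  -1.
(a,b)_17: α=1, u≡3; β=4, v≡1 (mod 17); (3|17)=-1, (1|17)=+1; sign (−1)^0·-1^4·+1^1 = +1.
(a,b)_7: α=1, u≡4; β=0, v≡3 (mod 7); (4|7)=+1, (3|7)=-1; sign (−1)^0·+1^0·-1^1 = -1.
(a,b)_∞: sgn(46410)=+, sgn(285)=+, so +1.
(a,b)_5: α=3, u≡3; β=1, v≡3 (mod 5); (3|5)=-1, (3|5)=-1; sign (−1)^0·-1^1·-1^3 = +1.
(a,b)_3: α=5, u≡2; β=13, v≡2 (mod 3); (2|3)=-1, (2|3)=-1; sign (−1)^1·-1^13·-1^5 = -1.
(a,b)_13: α=1, u≡2; β=2, v≡4 (mod 13); (2|13)=-1, (4|13)=+1; sign (−1)^0·-1^2·+1^1 = +1.
(a,b)_19: α=2, u≡10; β=5, v≡15 (mod 19); (10|19)=-1, (15|19)=-1; sign (−1)^0·-1^5·-1^2 = -1.
(46410, 285 / ℚ) ramifies at {2, 3, 7, 19}: a division algebra.

[2, 3, 7, 19]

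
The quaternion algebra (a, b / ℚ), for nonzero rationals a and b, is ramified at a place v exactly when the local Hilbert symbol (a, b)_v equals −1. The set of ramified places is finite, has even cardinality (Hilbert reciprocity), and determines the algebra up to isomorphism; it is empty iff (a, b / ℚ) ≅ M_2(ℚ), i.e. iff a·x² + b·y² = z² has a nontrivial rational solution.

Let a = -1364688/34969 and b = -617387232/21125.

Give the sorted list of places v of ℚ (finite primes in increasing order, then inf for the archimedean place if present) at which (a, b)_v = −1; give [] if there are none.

(a, b) ≡ (-13, -2310) mod (ℚ^×)²; places V = {2, 3, 5, 7, 11, 13, 17, ∞}.
(a,b)_17: α=-2, u≡2; β=4, v≡8 (mod 17); (2|17)=+1, (8|17)=+1; sign (−1)^0·+1^4·+1^-2 = +1.
(a,b)_5: α=0, u≡3; β=-3, v≡2 (mod 5); (3|5)=-1, (2|5)=-1; sign (−1)^0·-1^-3·-1^0 = -1.
(a,b)_7: α=0, u≡1; β=1, v≡3 (mod 7); (1|7)=+1, (3|7)=-1; sign (−1)^0·+1^1·-1^0 = +1.
(a,b)_3: α=8, u≡2; β=1, v≡1 (mod 3); (2|3)=-1, (1|3)=+1; sign (−1)^0·-1^1·+1^8 = -1.
(a,b)_2: α=4, β=5; u≡3, v≡5 (mod 8); ε(u)ε(v)=1·0, αω(v)=4·1, βω(u)=5·1; sum ≡ 1  ⇒  -1.
(a,b)_11: α=-2, u≡9; β=1, v≡7 (mod 11); (9|11)=+1, (7|11)=-1; sign (−1)^0·+1^1·-1^-2 = +1.
(a,b)_13: α=1, u≡1; β=-2, v≡4 (mod 13); (1|13)=+1, (4|13)=+1; sign (−1)^0·+1^-2·+1^1 = +1.
(a,b)_∞: sgn(-13)=−, sgn(-2310)=−, so -1.
|Ram(-13, -2310)| = 4, even; anisotropic at {2, 3, 5, ∞}.

[2, 3, 5, inf]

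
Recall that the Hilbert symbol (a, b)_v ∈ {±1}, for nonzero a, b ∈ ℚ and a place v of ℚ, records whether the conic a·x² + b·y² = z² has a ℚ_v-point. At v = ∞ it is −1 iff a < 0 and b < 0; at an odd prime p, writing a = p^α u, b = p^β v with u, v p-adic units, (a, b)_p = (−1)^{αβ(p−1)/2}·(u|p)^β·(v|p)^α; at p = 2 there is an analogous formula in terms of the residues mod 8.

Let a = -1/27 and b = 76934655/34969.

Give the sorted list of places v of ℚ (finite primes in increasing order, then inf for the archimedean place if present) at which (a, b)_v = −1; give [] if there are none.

(a, b) ≡ (-3, 174455) mod (ℚ^×)²; places V = {2, 3, 5, 7, 11, 17, 23, 37, 41, ∞}.
(a,b)_37: α=0, u≡26; β=1, v≡25 (mod 37); (26|37)=+1, (25|37)=+1; sign (−1)^0·+1^1·+1^0 = +1.
(a,b)_5: α=0, u≡2; β=1, v≡4 (mod 5); (2|5)=-1, (4|5)=+1; sign (−1)^0·-1^1·+1^0 = -1.
(a,b)_17: α=0, u≡5; β=-2, v≡8 (mod 17); (5|17)=-1, (8|17)=+1; sign (−1)^0·-1^-2·+1^0 = +1.
(a,b)_7: α=0, u≡1; β=2, v≡4 (mod 7); (1|7)=+1, (4|7)=+1; sign (−1)^0·+1^2·+1^0 = +1.
(a,b)_3: α=-3, u≡2; β=2, v≡2 (mod 3); (2|3)=-1, (2|3)=-1; sign (−1)^0·-1^2·-1^-3 = -1.
(a,b)_2: α=0, β=0; u≡5, v≡7 (mod 8); ε(u)ε(v)=0·1, αω(v)=0·0, βω(u)=0·1; sum ≡ 0  ⇒  +1.
(a,b)_41: α=0, u≡3; β=1, v≡39 (mod 41); (3|41)=-1, (39|41)=+1; sign (−1)^0·-1^1·+1^0 = -1.
(a,b)_23: α=0, u≡17; β=1, v≡8 (mod 23); (17|23)=-1, (8|23)=+1; sign (−1)^0·-1^1·+1^0 = -1.
(a,b)_∞: sgn(-3)=−, sgn(174455)=+, so +1.
(a,b)_11: α=0, u≡2; β=-2, v≡2 (mod 11); (2|11)=-1, (2|11)=-1; sign (−1)^0·-1^-2·-1^0 = +1.
|Ram(-3, 174455)| = 4, even; anisotropic at {3, 5, 23, 41}.

[3, 5, 23, 41]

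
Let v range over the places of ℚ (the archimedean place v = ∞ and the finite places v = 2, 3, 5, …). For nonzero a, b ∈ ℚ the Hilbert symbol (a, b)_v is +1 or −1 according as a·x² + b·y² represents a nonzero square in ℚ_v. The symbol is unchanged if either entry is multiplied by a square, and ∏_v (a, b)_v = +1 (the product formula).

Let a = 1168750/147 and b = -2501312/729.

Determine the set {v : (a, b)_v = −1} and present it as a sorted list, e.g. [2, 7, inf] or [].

[2, 5, 11, 17]

(a, b) ≡ (5610, -323) mod (ℚ^×)²; places V = {2, 3, 5, 7, 11, 17, 19, ∞}.
(a,b)_7: α=-2, u≡3; β=0, v≡5 (mod 7); (3|7)=-1, (5|7)=-1; sign (−1)^0·-1^0·-1^-2 = +1.
(a,b)_3: α=-1, u≡1; β=-6, v≡1 (mod 3); (1|3)=+1, (1|3)=+1; sign (−1)^0·+1^-6·+1^-1 = +1.
(a,b)_11: α=1, u≡3; β=2, v≡10 (mod 11); (3|11)=+1, (10|11)=-1; sign (−1)^0·+1^2·-1^1 = -1.
(a,b)_5: α=5, u≡2; β=0, v≡2 (mod 5); (2|5)=-1, (2|5)=-1; sign (−1)^0·-1^0·-1^5 = -1.
(a,b)_2: α=1, β=6; u≡5, v≡5 (mod 8); ε(u)ε(v)=0·0, αω(v)=1·1, βω(u)=6·1; sum ≡ 1  ⇒  -1.
(a,b)_19: α=0, u≡7; β=1, v≡14 (mod 19); (7|19)=+1, (14|19)=-1; sign (−1)^0·+1^1·-1^0 = +1.
(a,b)_∞: sgn(5610)=+, sgn(-323)=−, so +1.
(a,b)_17: α=1, u≡11; β=1, v≡9 (mod 17); (11|17)=-1, (9|17)=+1; sign (−1)^0·-1^1·+1^1 = -1.
Ram(5610, -323) = {2, 5, 11, 17}; no ℚ_2-point on the conic.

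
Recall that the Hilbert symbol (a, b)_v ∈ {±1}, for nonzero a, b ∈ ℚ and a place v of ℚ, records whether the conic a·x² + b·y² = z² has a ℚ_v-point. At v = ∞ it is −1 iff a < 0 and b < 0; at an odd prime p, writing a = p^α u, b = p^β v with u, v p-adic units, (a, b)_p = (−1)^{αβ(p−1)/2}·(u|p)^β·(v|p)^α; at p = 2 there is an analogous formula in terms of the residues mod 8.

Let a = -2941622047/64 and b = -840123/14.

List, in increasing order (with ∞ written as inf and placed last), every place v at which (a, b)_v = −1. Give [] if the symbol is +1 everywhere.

(a, b) ≡ (-247, -4522) mod (ℚ^×)²; places V = {2, 3, 7, 13, 17, 19, 29, ∞}.
(a,b)_19: α=1, u≡4; β=1, v≡16 (mod 19); (4|19)=+1, (16|19)=+1; sign (−1)^1·+1^1·+1^1 = -1.
(a,b)_29: α=2, u≡21; β=0, v≡15 (mod 29); (21|29)=-1, (15|29)=-1; sign (−1)^0·-1^0·-1^2 = +1.
(a,b)_7: α=2, u≡3; β=-1, v≡5 (mod 7); (3|7)=-1, (5|7)=-1; sign (−1)^0·-1^-1·-1^2 = -1.
(a,b)_3: α=0, u≡2; β=2, v≡2 (mod 3); (2|3)=-1, (2|3)=-1; sign (−1)^0·-1^2·-1^0 = +1.
(a,b)_2: α=-6, β=-1; u≡1, v≡3 (mod 8); ε(u)ε(v)=0·1, αω(v)=-6·1, βω(u)=-1·0; sum ≡ 0  ⇒  +1.
(a,b)_17: α=2, u≡15; β=3, v≡6 (mod 17); (15|17)=+1, (6|17)=-1; sign (−1)^0·+1^3·-1^2 = +1.
(a,b)_13: α=1, u≡8; β=0, v≡2 (mod 13); (8|13)=-1, (2|13)=-1; sign (−1)^0·-1^0·-1^1 = -1.
(a,b)_∞: sgn(-247)=−, sgn(-4522)=−, so -1.
(-247, -4522 / ℚ) ramifies at {7, 13, 19, ∞}: a division algebra.

[7, 13, 19, inf]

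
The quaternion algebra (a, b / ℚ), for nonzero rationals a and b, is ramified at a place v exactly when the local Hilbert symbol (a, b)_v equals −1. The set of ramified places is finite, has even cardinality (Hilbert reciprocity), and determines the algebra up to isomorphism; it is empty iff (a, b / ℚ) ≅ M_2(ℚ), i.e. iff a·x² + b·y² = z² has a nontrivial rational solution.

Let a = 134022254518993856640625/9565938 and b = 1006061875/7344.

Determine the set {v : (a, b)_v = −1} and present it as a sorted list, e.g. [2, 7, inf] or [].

(a, b) ≡ (34034, 4641) mod (ℚ^×)²; places V = {2, 3, 5, 7, 11, 13, 17, 19, 53, ∞}.
(a,b)_17: α=1, u≡13; β=-1, v≡8 (mod 17); (13|17)=+1, (8|17)=+1; sign (−1)^0·+1^-1·+1^1 = +1.
(a,b)_2: α=-1, β=-4; u≡1, v≡1 (mod 8); ε(u)ε(v)=0·0, αω(v)=-1·0, βω(u)=-4·0; sum ≡ 0  ⇒  +1.
(a,b)_19: α=2, u≡17; β=2, v≡5 (mod 19); (17|19)=+1, (5|19)=+1; sign (−1)^0·+1^2·+1^2 = +1.
(a,b)_53: α=2, u≡31; β=0, v≡8 (mod 53); (31|53)=-1, (8|53)=-1; sign (−1)^0·-1^0·-1^2 = +1.
(a,b)_13: α=3, u≡8; β=1, v≡2 (mod 13); (8|13)=-1, (2|13)=-1; sign (−1)^0·-1^1·-1^3 = +1.
(a,b)_7: α=7, u≡2; β=3, v≡6 (mod 7); (2|7)=+1, (6|7)=-1; sign (−1)^1·+1^3·-1^7 = +1.
(a,b)_5: α=8, u≡1; β=4, v≡1 (mod 5); (1|5)=+1, (1|5)=+1; sign (−1)^0·+1^4·+1^8 = +1.
(a,b)_3: α=-14, u≡2; β=-3, v≡2 (mod 3); (2|3)=-1, (2|3)=-1; sign (−1)^0·-1^-3·-1^-14 = -1.
(a,b)_∞: sgn(34034)=+, sgn(4641)=+, so +1.
(a,b)_11: α=1, u≡3; β=0, v≡7 (mod 11); (3|11)=+1, (7|11)=-1; sign (−1)^0·+1^0·-1^1 = -1.
Ram(34034, 4641) = {3, 11}; no ℚ_3-point on the conic.

[3, 11]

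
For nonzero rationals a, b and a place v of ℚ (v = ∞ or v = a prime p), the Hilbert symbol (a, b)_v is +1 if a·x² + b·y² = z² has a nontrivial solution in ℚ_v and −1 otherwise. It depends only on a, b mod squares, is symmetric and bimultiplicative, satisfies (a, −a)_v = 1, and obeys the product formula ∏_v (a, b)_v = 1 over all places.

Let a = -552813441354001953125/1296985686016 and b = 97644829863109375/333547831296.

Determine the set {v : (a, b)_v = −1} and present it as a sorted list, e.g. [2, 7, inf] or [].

Mod squares: a ≡ -155, b ≡ 31. Check v ∈ {∞, 2, 3, 5, 7, 11, 13, 17, 31, 47}.
v=7: a=7^12·(≡5), b=7^8·(≡5) mod 7; (5|7)=-1, (5|7)=-1; (−1)^{12·8·3}·(-1)^8·(-1)^12 = +1.
v=31: a=31^-1·(≡29), b=31^1·(≡2) mod 31; (29|31)=-1, (2|31)=+1; (−1)^{-1·1·15}·(-1)^1·(+1)^-1 = +1.
v=∞: -155 < 0 and 31 > 0  ⇒  (a,b)_∞ = +1.
v=47: a=47^-2·(≡20), b=47^-2·(≡46) mod 47; (20|47)=-1, (46|47)=-1; (−1)^{-2·-2·23}·(-1)^-2·(-1)^-2 = +1.
v=2: v_2(a)=-16, v_2(b)=-24; units ≡ 5, 7 (mod 8); ε·ε+αω+βω = 0·1+-16·0+-24·1 ≡ 0  ⇒  (a,b)_2 = +1.
v=5: a=5^9·(≡1), b=5^6·(≡4) mod 5; (1|5)=+1, (4|5)=+1; (−1)^{9·6·2}·(+1)^6·(+1)^9 = +1.
v=11: a=11^2·(≡2), b=11^2·(≡3) mod 11; (2|11)=-1, (3|11)=+1; (−1)^{2·2·5}·(-1)^2·(+1)^2 = +1.
v=17: a=17^-2·(≡2), b=17^2·(≡10) mod 17; (2|17)=+1, (10|17)=-1; (−1)^{-2·2·8}·(+1)^2·(-1)^-2 = +1.
v=3: a=3^0·(≡1), b=3^-2·(≡1) mod 3; (1|3)=+1, (1|3)=+1; (−1)^{0·-2·1}·(+1)^-2·(+1)^0 = +1.
v=13: a=13^2·(≡12), b=13^0·(≡7) mod 13; (12|13)=+1, (7|13)=-1; (−1)^{2·0·6}·(+1)^0·(-1)^2 = +1.
Ram(a, b) = ∅: the form -155·x² + 31·y² − z² is isotropic over every ℚ_v, so by Hasse–Minkowski it is isotropic over ℚ.

[]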